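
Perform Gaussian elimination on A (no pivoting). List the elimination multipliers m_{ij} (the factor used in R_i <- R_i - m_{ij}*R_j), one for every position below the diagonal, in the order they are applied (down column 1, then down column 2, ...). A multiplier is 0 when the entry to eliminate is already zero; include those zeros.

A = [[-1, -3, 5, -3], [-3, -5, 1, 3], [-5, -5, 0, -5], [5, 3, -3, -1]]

multipliers: 3, 5, -5, 5/2, -3, -2

Forward elimination:
R2 <- R2 - (3)*R1:  [   0    4  -14   12 ]
R3 <- R3 - (5)*R1:  [   0   10  -25   10 ]
R4 <- R4 - (-5)*R1:  [   0  -12   22  -16 ]
R3 <- R3 - (5/2)*R2:  [   0    0   10  -20 ]
R4 <- R4 - (-3)*R2:  [   0    0  -20   20 ]
R4 <- R4 - (-2)*R3:  [   0    0    0  -20 ]
Multipliers (in order of application): m_{21} = 3, m_{31} = 5, m_{41} = -5, m_{32} = 5/2, m_{42} = -3, m_{43} = -2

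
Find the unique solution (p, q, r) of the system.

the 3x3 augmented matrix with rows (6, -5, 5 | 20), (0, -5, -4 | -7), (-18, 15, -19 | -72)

(0, -1, 3)

Forward elimination on [A|b]:
R3 <- R3 - (-3)*R1:  [   0    0   -4  -12 ]
Row echelon form:
[ 6  -5   5  |   20 ]
[ 0  -5  -4  |   -7 ]
[ 0   0  -4  |  -12 ]
Back-substitution:
r = (-12) / -4 = 3
q = (-7 - (-4)*(3)) / -5 = -1
p = (20 - (-5)*(-1) - (5)*(3)) / 6 = 0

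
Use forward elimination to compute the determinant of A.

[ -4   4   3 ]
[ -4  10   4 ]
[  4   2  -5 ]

det(A) = 72

Forward elimination:
R2 <- R2 - (1)*R1:  [ 0  6  1 ]
R3 <- R3 - (-1)*R1:  [  0   6  -2 ]
R3 <- R3 - (1)*R2:  [  0   0  -3 ]
Upper-triangular form:
[ -4  4   3 ]
[  0  6   1 ]
[  0  0  -3 ]
det(A) = (-1)^0 * (-4) * (6) * (-3) = 72  (0 row swaps -> sign +1)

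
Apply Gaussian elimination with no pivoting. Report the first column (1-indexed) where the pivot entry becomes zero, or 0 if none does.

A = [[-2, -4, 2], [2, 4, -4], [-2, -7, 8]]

Naive forward elimination:
R2 <- R2 - (-1)*R1:  [  0   0  -2 ]
R3 <- R3 - (1)*R1:  [  0  -3   6 ]
Matrix at this point:
[ -2  -4   2 ]
[  0   0  -2 ]
[  0  -3   6 ]
Pivot entry (2,2) is zero but row 3 has -3 in column 2 -> naive elimination stops; a row interchange (e.g. R2 <-> R3) would be required here.

first zero-pivot column = 2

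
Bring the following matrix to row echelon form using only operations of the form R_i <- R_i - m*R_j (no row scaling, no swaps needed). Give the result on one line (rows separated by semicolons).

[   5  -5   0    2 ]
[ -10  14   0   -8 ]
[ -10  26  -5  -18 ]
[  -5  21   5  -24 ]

Forward elimination:
R2 <- R2 - (-2)*R1:  [  0   4   0  -4 ]
R3 <- R3 - (-2)*R1:  [   0   16   -5  -14 ]
R4 <- R4 - (-1)*R1:  [   0   16    5  -22 ]
R3 <- R3 - (4)*R2:  [  0   0  -5   2 ]
R4 <- R4 - (4)*R2:  [  0   0   5  -6 ]
R4 <- R4 - (-1)*R3:  [  0   0   0  -4 ]
Row echelon form:
[ 5  -5   0   2 ]
[ 0   4   0  -4 ]
[ 0   0  -5   2 ]
[ 0   0   0  -4 ]

REF = [5 -5 0 2; 0 4 0 -4; 0 0 -5 2; 0 0 0 -4]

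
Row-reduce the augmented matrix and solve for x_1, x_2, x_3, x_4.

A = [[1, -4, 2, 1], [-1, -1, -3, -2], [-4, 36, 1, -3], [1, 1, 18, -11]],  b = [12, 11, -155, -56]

(2, -4, -3, 0)

Forward elimination on [A|b]:
R2 <- R2 - (-1)*R1:  [  0  -5  -1  -1  23 ]
R3 <- R3 - (-4)*R1:  [    0    20     9     1  -107 ]
R4 <- R4 - (1)*R1:  [   0    5   16  -12  -68 ]
R3 <- R3 - (-4)*R2:  [   0    0    5   -3  -15 ]
R4 <- R4 - (-1)*R2:  [   0    0   15  -13  -45 ]
R4 <- R4 - (3)*R3:  [  0   0   0  -4   0 ]
Row echelon form:
[ 1  -4   2   1  |   12 ]
[ 0  -5  -1  -1  |   23 ]
[ 0   0   5  -3  |  -15 ]
[ 0   0   0  -4  |    0 ]
Back-substitution:
x_4 = (0) / -4 = 0
x_3 = (-15 - (-3)*(0)) / 5 = -3
x_2 = (23 - (-1)*(-3) - (-1)*(0)) / -5 = -4
x_1 = (12 - (-4)*(-4) - (2)*(-3) - (1)*(0)) / 1 = 2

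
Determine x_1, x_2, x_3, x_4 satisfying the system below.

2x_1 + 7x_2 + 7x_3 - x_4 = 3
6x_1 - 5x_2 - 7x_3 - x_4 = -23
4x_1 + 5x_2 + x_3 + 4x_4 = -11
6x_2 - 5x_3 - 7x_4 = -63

Forward elimination on [A|b]:
R2 <- R2 - (3)*R1:  [   0  -26  -28    2  -32 ]
R3 <- R3 - (2)*R1:  [   0   -9  -13    6  -17 ]
R3 <- R3 - (9/26)*R2:  [      0       0  -43/13   69/13  -77/13 ]
R4 <- R4 - (-3/13)*R2:  [       0        0  -149/13   -85/13  -915/13 ]
R4 <- R4 - (149/43)*R3:  [        0         0         0  -1072/43  -2144/43 ]
Row echelon form:
[ 2    7       7        -1  |         3 ]
[ 0  -26     -28         2  |       -32 ]
[ 0    0  -43/13     69/13  |    -77/13 ]
[ 0    0       0  -1072/43  |  -2144/43 ]
Back-substitution:
x_4 = (-2144/43) / (-1072/43) = 2
x_3 = (-77/13 - (69/13)*(2)) / (-43/13) = 5
x_2 = (-32 - (-28)*(5) - (2)*(2)) / -26 = -4
x_1 = (3 - (7)*(-4) - (7)*(5) - (-1)*(2)) / 2 = -1

(-1, -4, 5, 2)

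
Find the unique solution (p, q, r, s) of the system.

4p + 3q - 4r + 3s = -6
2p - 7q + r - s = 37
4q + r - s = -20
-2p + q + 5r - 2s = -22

(1, -5, -5, -5)

Forward elimination on [A|b]:
R2 <- R2 - (1/2)*R1:  [     0  -17/2      3   -5/2     40 ]
R4 <- R4 - (-1/2)*R1:  [    0   5/2     3  -1/2   -25 ]
R3 <- R3 - (-8/17)*R2:  [      0       0   41/17  -37/17  -20/17 ]
R4 <- R4 - (-5/17)*R2:  [       0        0    66/17   -21/17  -225/17 ]
R4 <- R4 - (66/41)*R3:  [       0        0        0    93/41  -465/41 ]
Row echelon form:
[ 4      3     -4       3  |       -6 ]
[ 0  -17/2      3    -5/2  |       40 ]
[ 0      0  41/17  -37/17  |   -20/17 ]
[ 0      0      0   93/41  |  -465/41 ]
Back-substitution:
s = (-465/41) / (93/41) = -5
r = (-20/17 - (-37/17)*(-5)) / (41/17) = -5
q = (40 - (3)*(-5) - (-5/2)*(-5)) / (-17/2) = -5
p = (-6 - (3)*(-5) - (-4)*(-5) - (3)*(-5)) / 4 = 1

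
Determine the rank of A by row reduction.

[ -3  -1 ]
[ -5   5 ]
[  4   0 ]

Row reduction:
R2 <- R2 - (5/3)*R1:  [    0  20/3 ]
R3 <- R3 - (-4/3)*R1:  [    0  -4/3 ]
R3 <- R3 - (-1/5)*R2:  [ 0  0 ]
Row echelon form:
[ -3    -1 ]
[  0  20/3 ]
[  0     0 ]
Nonzero rows / pivot columns: 2

rank(A) = 2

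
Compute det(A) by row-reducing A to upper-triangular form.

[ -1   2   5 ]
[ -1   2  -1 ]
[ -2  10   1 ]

det(A) = -36

Forward elimination:
R2 <- R2 - (1)*R1:  [  0   0  -6 ]
R3 <- R3 - (2)*R1:  [  0   6  -9 ]
R2 <-> R3   (pivot in column 2 was zero)
[ -1  2   5 ]
[  0  6  -9 ]
[  0  0  -6 ]
Upper-triangular form:
[ -1  2   5 ]
[  0  6  -9 ]
[  0  0  -6 ]
det(A) = (-1)^1 * (-1) * (6) * (-6) = -36  (1 row swap -> sign -1)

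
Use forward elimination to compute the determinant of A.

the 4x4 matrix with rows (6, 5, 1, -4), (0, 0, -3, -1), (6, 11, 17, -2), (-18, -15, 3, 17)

Forward elimination:
R3 <- R3 - (1)*R1:  [  0   6  16   2 ]
R4 <- R4 - (-3)*R1:  [ 0  0  6  5 ]
R2 <-> R3   (pivot in column 2 was zero)
[ 6  5   1  -4 ]
[ 0  6  16   2 ]
[ 0  0  -3  -1 ]
[ 0  0   6   5 ]
R4 <- R4 - (-2)*R3:  [ 0  0  0  3 ]
Upper-triangular form:
[ 6  5   1  -4 ]
[ 0  6  16   2 ]
[ 0  0  -3  -1 ]
[ 0  0   0   3 ]
det(A) = (-1)^1 * (6) * (6) * (-3) * (3) = 324  (1 row swap -> sign -1)

det(A) = 324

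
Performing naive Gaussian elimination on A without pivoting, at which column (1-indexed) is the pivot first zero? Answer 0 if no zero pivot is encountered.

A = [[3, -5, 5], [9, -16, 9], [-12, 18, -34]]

Naive forward elimination:
R2 <- R2 - (3)*R1:  [  0  -1  -6 ]
R3 <- R3 - (-4)*R1:  [   0   -2  -14 ]
R3 <- R3 - (2)*R2:  [  0   0  -2 ]
All pivots nonzero; naive elimination completes without hitting a zero pivot.

first zero-pivot column = 0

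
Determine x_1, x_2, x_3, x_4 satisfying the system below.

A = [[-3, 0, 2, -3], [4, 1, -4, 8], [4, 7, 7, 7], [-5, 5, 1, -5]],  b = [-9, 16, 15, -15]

Forward elimination on [A|b]:
R2 <- R2 - (-4/3)*R1:  [    0     1  -4/3     4     4 ]
R3 <- R3 - (-4/3)*R1:  [    0     7  29/3     3     3 ]
R4 <- R4 - (5/3)*R1:  [    0     5  -7/3     0     0 ]
R3 <- R3 - (7)*R2:  [   0    0   19  -25  -25 ]
R4 <- R4 - (5)*R2:  [    0     0  13/3   -20   -20 ]
R4 <- R4 - (13/57)*R3:  [       0        0        0  -815/57  -815/57 ]
Row echelon form:
[ -3  0     2       -3  |       -9 ]
[  0  1  -4/3        4  |        4 ]
[  0  0    19      -25  |      -25 ]
[  0  0     0  -815/57  |  -815/57 ]
Back-substitution:
x_4 = (-815/57) / (-815/57) = 1
x_3 = (-25 - (-25)*(1)) / 19 = 0
x_2 = (4 - (-4/3)*(0) - (4)*(1)) / 1 = 0
x_1 = (-9 - (2)*(0) - (-3)*(1)) / -3 = 2

(2, 0, 0, 1)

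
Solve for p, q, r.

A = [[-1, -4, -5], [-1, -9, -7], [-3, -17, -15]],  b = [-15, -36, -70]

(5, 5, -2)

Forward elimination on [A|b]:
R2 <- R2 - (1)*R1:  [   0   -5   -2  -21 ]
R3 <- R3 - (3)*R1:  [   0   -5    0  -25 ]
R3 <- R3 - (1)*R2:  [  0   0   2  -4 ]
Row echelon form:
[ -1  -4  -5  |  -15 ]
[  0  -5  -2  |  -21 ]
[  0   0   2  |   -4 ]
Back-substitution:
r = (-4) / 2 = -2
q = (-21 - (-2)*(-2)) / -5 = 5
p = (-15 - (-4)*(5) - (-5)*(-2)) / -1 = 5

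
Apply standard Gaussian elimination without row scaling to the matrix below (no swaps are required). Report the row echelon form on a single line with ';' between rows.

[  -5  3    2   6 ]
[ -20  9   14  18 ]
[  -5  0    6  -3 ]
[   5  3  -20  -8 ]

REF = [-5 3 2 6; 0 -3 6 -6; 0 0 -2 -3; 0 0 0 -5]

Forward elimination:
R2 <- R2 - (4)*R1:  [  0  -3   6  -6 ]
R3 <- R3 - (1)*R1:  [  0  -3   4  -9 ]
R4 <- R4 - (-1)*R1:  [   0    6  -18   -2 ]
R3 <- R3 - (1)*R2:  [  0   0  -2  -3 ]
R4 <- R4 - (-2)*R2:  [   0    0   -6  -14 ]
R4 <- R4 - (3)*R3:  [  0   0   0  -5 ]
Row echelon form:
[ -5   3   2   6 ]
[  0  -3   6  -6 ]
[  0   0  -2  -3 ]
[  0   0   0  -5 ]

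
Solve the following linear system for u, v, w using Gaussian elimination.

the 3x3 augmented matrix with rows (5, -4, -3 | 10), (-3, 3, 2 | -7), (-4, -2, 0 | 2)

Forward elimination on [A|b]:
R2 <- R2 - (-3/5)*R1:  [   0  3/5  1/5   -1 ]
R3 <- R3 - (-4/5)*R1:  [     0  -26/5  -12/5     10 ]
R3 <- R3 - (-26/3)*R2:  [    0     0  -2/3   4/3 ]
Row echelon form:
[ 5   -4    -3  |   10 ]
[ 0  3/5   1/5  |   -1 ]
[ 0    0  -2/3  |  4/3 ]
Back-substitution:
w = (4/3) / (-2/3) = -2
v = (-1 - (1/5)*(-2)) / (3/5) = -1
u = (10 - (-4)*(-1) - (-3)*(-2)) / 5 = 0

(0, -1, -2)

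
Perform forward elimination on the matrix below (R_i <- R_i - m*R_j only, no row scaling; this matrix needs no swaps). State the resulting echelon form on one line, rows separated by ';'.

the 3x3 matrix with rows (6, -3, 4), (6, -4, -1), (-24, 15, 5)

REF = [6 -3 4; 0 -1 -5; 0 0 6]

Forward elimination:
R2 <- R2 - (1)*R1:  [  0  -1  -5 ]
R3 <- R3 - (-4)*R1:  [  0   3  21 ]
R3 <- R3 - (-3)*R2:  [ 0  0  6 ]
Row echelon form:
[ 6  -3   4 ]
[ 0  -1  -5 ]
[ 0   0   6 ]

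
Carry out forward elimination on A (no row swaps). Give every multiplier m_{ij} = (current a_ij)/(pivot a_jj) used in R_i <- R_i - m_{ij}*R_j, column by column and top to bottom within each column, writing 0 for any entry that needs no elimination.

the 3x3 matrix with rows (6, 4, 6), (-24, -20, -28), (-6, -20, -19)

multipliers: -4, -1, 4

Forward elimination:
R2 <- R2 - (-4)*R1:  [  0  -4  -4 ]
R3 <- R3 - (-1)*R1:  [   0  -16  -13 ]
R3 <- R3 - (4)*R2:  [ 0  0  3 ]
Multipliers (in order of application): m_{21} = -4, m_{31} = -1, m_{32} = 4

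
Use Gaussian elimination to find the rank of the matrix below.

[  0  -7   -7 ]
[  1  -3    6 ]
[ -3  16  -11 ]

rank(A) = 2

Row reduction:
R1 <-> R2   (pivot in column 1 was zero)
[  1  -3    6 ]
[  0  -7   -7 ]
[ -3  16  -11 ]
R3 <- R3 - (-3)*R1:  [ 0  7  7 ]
R3 <- R3 - (-1)*R2:  [ 0  0  0 ]
Row echelon form:
[ 1  -3   6 ]
[ 0  -7  -7 ]
[ 0   0   0 ]
Nonzero rows / pivot columns: 2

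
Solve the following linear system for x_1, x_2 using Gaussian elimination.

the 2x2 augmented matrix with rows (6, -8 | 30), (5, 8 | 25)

Forward elimination on [A|b]:
R2 <- R2 - (5/6)*R1:  [    0  44/3     0 ]
Row echelon form:
[ 6    -8  |  30 ]
[ 0  44/3  |   0 ]
Back-substitution:
x_2 = (0) / (44/3) = 0
x_1 = (30 - (-8)*(0)) / 6 = 5

(5, 0)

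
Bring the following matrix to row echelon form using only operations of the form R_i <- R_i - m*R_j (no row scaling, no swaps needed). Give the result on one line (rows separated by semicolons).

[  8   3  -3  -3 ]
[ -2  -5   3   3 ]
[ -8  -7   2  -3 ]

REF = [8 3 -3 -3; 0 -17/4 9/4 9/4; 0 0 -53/17 -138/17]

Forward elimination:
R2 <- R2 - (-1/4)*R1:  [     0  -17/4    9/4    9/4 ]
R3 <- R3 - (-1)*R1:  [  0  -4  -1  -6 ]
R3 <- R3 - (16/17)*R2:  [       0        0   -53/17  -138/17 ]
Row echelon form:
[ 8      3      -3       -3 ]
[ 0  -17/4     9/4      9/4 ]
[ 0      0  -53/17  -138/17 ]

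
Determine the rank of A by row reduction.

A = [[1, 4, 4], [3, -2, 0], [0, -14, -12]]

Row reduction:
R2 <- R2 - (3)*R1:  [   0  -14  -12 ]
R3 <- R3 - (1)*R2:  [ 0  0  0 ]
Row echelon form:
[ 1    4    4 ]
[ 0  -14  -12 ]
[ 0    0    0 ]
Nonzero rows / pivot columns: 2

rank(A) = 2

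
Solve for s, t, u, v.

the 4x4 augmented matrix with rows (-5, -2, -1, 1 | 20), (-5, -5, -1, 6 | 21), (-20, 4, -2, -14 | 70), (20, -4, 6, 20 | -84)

Forward elimination on [A|b]:
R2 <- R2 - (1)*R1:  [  0  -3   0   5   1 ]
R3 <- R3 - (4)*R1:  [   0   12    2  -18  -10 ]
R4 <- R4 - (-4)*R1:  [   0  -12    2   24   -4 ]
R3 <- R3 - (-4)*R2:  [  0   0   2   2  -6 ]
R4 <- R4 - (4)*R2:  [  0   0   2   4  -8 ]
R4 <- R4 - (1)*R3:  [  0   0   0   2  -2 ]
Row echelon form:
[ -5  -2  -1  1  |  20 ]
[  0  -3   0  5  |   1 ]
[  0   0   2  2  |  -6 ]
[  0   0   0  2  |  -2 ]
Back-substitution:
v = (-2) / 2 = -1
u = (-6 - (2)*(-1)) / 2 = -2
t = (1 - (5)*(-1)) / -3 = -2
s = (20 - (-2)*(-2) - (-1)*(-2) - (1)*(-1)) / -5 = -3

(-3, -2, -2, -1)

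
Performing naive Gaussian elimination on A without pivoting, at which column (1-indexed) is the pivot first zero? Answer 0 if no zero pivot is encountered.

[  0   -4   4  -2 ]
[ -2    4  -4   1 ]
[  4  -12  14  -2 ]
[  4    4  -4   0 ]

Naive forward elimination:
Pivot entry (1,1) is zero but row 2 has -2 in column 1 -> naive elimination stops; a row interchange (e.g. R1 <-> R2) would be required here.

first zero-pivot column = 1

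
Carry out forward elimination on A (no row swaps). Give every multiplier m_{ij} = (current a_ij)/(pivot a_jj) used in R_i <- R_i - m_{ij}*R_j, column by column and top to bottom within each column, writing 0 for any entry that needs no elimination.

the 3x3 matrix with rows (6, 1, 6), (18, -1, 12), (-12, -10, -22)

multipliers: 3, -2, 2

Forward elimination:
R2 <- R2 - (3)*R1:  [  0  -4  -6 ]
R3 <- R3 - (-2)*R1:  [   0   -8  -10 ]
R3 <- R3 - (2)*R2:  [ 0  0  2 ]
Multipliers (in order of application): m_{21} = 3, m_{31} = -2, m_{32} = 2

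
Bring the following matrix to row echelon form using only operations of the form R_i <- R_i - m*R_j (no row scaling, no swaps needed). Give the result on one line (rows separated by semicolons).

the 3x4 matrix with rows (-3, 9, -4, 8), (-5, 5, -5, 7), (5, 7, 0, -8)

REF = [-3 9 -4 8; 0 -10 5/3 -19/3; 0 0 -3 -43/5]

Forward elimination:
R2 <- R2 - (5/3)*R1:  [     0    -10    5/3  -19/3 ]
R3 <- R3 - (-5/3)*R1:  [     0     22  -20/3   16/3 ]
R3 <- R3 - (-11/5)*R2:  [     0      0     -3  -43/5 ]
Row echelon form:
[ -3    9   -4      8 ]
[  0  -10  5/3  -19/3 ]
[  0    0   -3  -43/5 ]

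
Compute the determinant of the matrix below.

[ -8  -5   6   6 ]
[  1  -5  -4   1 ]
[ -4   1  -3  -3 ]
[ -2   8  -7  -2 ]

det(A) = -2835

Forward elimination:
R2 <- R2 - (-1/8)*R1:  [     0  -45/8  -13/4    7/4 ]
R3 <- R3 - (1/2)*R1:  [   0  7/2   -6   -6 ]
R4 <- R4 - (1/4)*R1:  [     0   37/4  -17/2   -7/2 ]
R3 <- R3 - (-28/45)*R2:  [       0        0  -361/45  -221/45 ]
R4 <- R4 - (-74/45)*R2:  [       0        0  -623/45   -28/45 ]
R4 <- R4 - (623/361)*R3:  [        0         0         0  2835/361 ]
Upper-triangular form:
[ -8     -5        6         6 ]
[  0  -45/8    -13/4       7/4 ]
[  0      0  -361/45   -221/45 ]
[  0      0        0  2835/361 ]
det(A) = (-1)^0 * (-8) * (-45/8) * (-361/45) * (2835/361) = -2835  (0 row swaps -> sign +1)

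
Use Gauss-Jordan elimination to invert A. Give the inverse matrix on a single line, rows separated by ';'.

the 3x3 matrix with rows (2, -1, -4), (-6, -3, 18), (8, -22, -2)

Gauss-Jordan on [A | I]:
R1 <- (1/2)*R1:  [    1  -1/2    -2  |   1/2     0     0 ]
R2 <- R2 - (-6)*R1:  [  0  -6   6  |   3   1   0 ]
R3 <- R3 - (8)*R1:  [   0  -18   14  |   -4    0    1 ]
R2 <- (1/-6)*R2:  [    0     1    -1  |  -1/2  -1/6     0 ]
R1 <- R1 - (-1/2)*R2:  [     1      0   -5/2  |    1/4  -1/12      0 ]
R3 <- R3 - (-18)*R2:  [   0    0   -4  |  -13   -3    1 ]
R3 <- (1/-4)*R3:  [    0     0     1  |  13/4   3/4  -1/4 ]
R1 <- R1 - (-5/2)*R3:  [     1      0      0  |   67/8  43/24   -5/8 ]
R2 <- R2 - (-1)*R3:  [    0     1     0  |  11/4  7/12  -1/4 ]
Right block of [I | A^{-1}] is the inverse:
[ 67/8  43/24  -5/8 ]
[ 11/4   7/12  -1/4 ]
[ 13/4    3/4  -1/4 ]

inverse = [67/8 43/24 -5/8; 11/4 7/12 -1/4; 13/4 3/4 -1/4]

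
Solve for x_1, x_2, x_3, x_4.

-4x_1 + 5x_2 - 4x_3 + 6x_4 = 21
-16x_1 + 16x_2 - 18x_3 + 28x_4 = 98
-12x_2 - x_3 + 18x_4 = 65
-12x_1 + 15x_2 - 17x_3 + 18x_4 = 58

Forward elimination on [A|b]:
R2 <- R2 - (4)*R1:  [  0  -4  -2   4  14 ]
R4 <- R4 - (3)*R1:  [  0   0  -5   0  -5 ]
R3 <- R3 - (3)*R2:  [  0   0   5   6  23 ]
R4 <- R4 - (-1)*R3:  [  0   0   0   6  18 ]
Row echelon form:
[ -4   5  -4  6  |  21 ]
[  0  -4  -2  4  |  14 ]
[  0   0   5  6  |  23 ]
[  0   0   0  6  |  18 ]
Back-substitution:
x_4 = (18) / 6 = 3
x_3 = (23 - (6)*(3)) / 5 = 1
x_2 = (14 - (-2)*(1) - (4)*(3)) / -4 = -1
x_1 = (21 - (5)*(-1) - (-4)*(1) - (6)*(3)) / -4 = -3

(-3, -1, 1, 3)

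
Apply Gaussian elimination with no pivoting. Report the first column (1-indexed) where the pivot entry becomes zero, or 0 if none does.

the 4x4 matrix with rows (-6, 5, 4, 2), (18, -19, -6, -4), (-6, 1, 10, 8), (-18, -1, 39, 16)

first zero-pivot column = 3

Naive forward elimination:
R2 <- R2 - (-3)*R1:  [  0  -4   6   2 ]
R3 <- R3 - (1)*R1:  [  0  -4   6   6 ]
R4 <- R4 - (3)*R1:  [   0  -16   27   10 ]
R3 <- R3 - (1)*R2:  [ 0  0  0  4 ]
R4 <- R4 - (4)*R2:  [ 0  0  3  2 ]
Matrix at this point:
[ -6   5  4  2 ]
[  0  -4  6  2 ]
[  0   0  0  4 ]
[  0   0  3  2 ]
Pivot entry (3,3) is zero but row 4 has 3 in column 3 -> naive elimination stops; a row interchange (e.g. R3 <-> R4) would be required here.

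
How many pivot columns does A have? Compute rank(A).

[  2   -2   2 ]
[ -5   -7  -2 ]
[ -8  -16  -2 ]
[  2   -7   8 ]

Row reduction:
R2 <- R2 - (-5/2)*R1:  [   0  -12    3 ]
R3 <- R3 - (-4)*R1:  [   0  -24    6 ]
R4 <- R4 - (1)*R1:  [  0  -5   6 ]
R3 <- R3 - (2)*R2:  [ 0  0  0 ]
R4 <- R4 - (5/12)*R2:  [    0     0  19/4 ]
R3 <-> R4   (pivot in column 3 was zero)
[ 2   -2     2 ]
[ 0  -12     3 ]
[ 0    0  19/4 ]
[ 0    0     0 ]
Row echelon form:
[ 2   -2     2 ]
[ 0  -12     3 ]
[ 0    0  19/4 ]
[ 0    0     0 ]
Nonzero rows / pivot columns: 3

rank(A) = 3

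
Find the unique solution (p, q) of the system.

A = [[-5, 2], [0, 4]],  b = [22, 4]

(-4, 1)

Forward elimination on [A|b]:
Row echelon form:
[ -5  2  |  22 ]
[  0  4  |   4 ]
Back-substitution:
q = (4) / 4 = 1
p = (22 - (2)*(1)) / -5 = -4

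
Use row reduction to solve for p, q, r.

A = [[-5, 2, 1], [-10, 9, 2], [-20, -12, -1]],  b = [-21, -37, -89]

Forward elimination on [A|b]:
R2 <- R2 - (2)*R1:  [ 0  5  0  5 ]
R3 <- R3 - (4)*R1:  [   0  -20   -5   -5 ]
R3 <- R3 - (-4)*R2:  [  0   0  -5  15 ]
Row echelon form:
[ -5  2   1  |  -21 ]
[  0  5   0  |    5 ]
[  0  0  -5  |   15 ]
Back-substitution:
r = (15) / -5 = -3
q = (5) / 5 = 1
p = (-21 - (2)*(1) - (1)*(-3)) / -5 = 4

(4, 1, -3)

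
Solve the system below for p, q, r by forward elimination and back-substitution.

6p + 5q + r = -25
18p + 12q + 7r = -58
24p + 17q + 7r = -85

(-2, -3, 2)

Forward elimination on [A|b]:
R2 <- R2 - (3)*R1:  [  0  -3   4  17 ]
R3 <- R3 - (4)*R1:  [  0  -3   3  15 ]
R3 <- R3 - (1)*R2:  [  0   0  -1  -2 ]
Row echelon form:
[ 6   5   1  |  -25 ]
[ 0  -3   4  |   17 ]
[ 0   0  -1  |   -2 ]
Back-substitution:
r = (-2) / -1 = 2
q = (17 - (4)*(2)) / -3 = -3
p = (-25 - (5)*(-3) - (1)*(2)) / 6 = -2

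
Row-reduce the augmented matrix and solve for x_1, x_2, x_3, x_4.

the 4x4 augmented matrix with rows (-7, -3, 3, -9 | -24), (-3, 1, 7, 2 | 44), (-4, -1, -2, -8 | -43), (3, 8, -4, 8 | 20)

(0, 1, 5, 4)

Forward elimination on [A|b]:
R2 <- R2 - (3/7)*R1:  [     0   16/7   40/7   41/7  380/7 ]
R3 <- R3 - (4/7)*R1:  [      0     5/7   -26/7   -20/7  -205/7 ]
R4 <- R4 - (-3/7)*R1:  [     0   47/7  -19/7   29/7   68/7 ]
R3 <- R3 - (5/16)*R2:  [      0       0   -11/2  -75/16  -185/4 ]
R4 <- R4 - (47/16)*R2:  [       0        0    -39/2  -209/16   -599/4 ]
R4 <- R4 - (39/11)*R3:  [      0       0       0  313/88  313/22 ]
Row echelon form:
[ -7    -3      3      -9  |     -24 ]
[  0  16/7   40/7    41/7  |   380/7 ]
[  0     0  -11/2  -75/16  |  -185/4 ]
[  0     0      0  313/88  |  313/22 ]
Back-substitution:
x_4 = (313/22) / (313/88) = 4
x_3 = (-185/4 - (-75/16)*(4)) / (-11/2) = 5
x_2 = (380/7 - (40/7)*(5) - (41/7)*(4)) / (16/7) = 1
x_1 = (-24 - (-3)*(1) - (3)*(5) - (-9)*(4)) / -7 = 0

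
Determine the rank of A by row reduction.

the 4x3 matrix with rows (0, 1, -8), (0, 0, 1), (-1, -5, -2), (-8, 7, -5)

Row reduction:
R1 <-> R3   (pivot in column 1 was zero)
[ -1  -5  -2 ]
[  0   0   1 ]
[  0   1  -8 ]
[ -8   7  -5 ]
R4 <- R4 - (8)*R1:  [  0  47  11 ]
R2 <-> R3   (pivot in column 2 was zero)
[ -1  -5  -2 ]
[  0   1  -8 ]
[  0   0   1 ]
[  0  47  11 ]
R4 <- R4 - (47)*R2:  [   0    0  387 ]
R4 <- R4 - (387)*R3:  [ 0  0  0 ]
Row echelon form:
[ -1  -5  -2 ]
[  0   1  -8 ]
[  0   0   1 ]
[  0   0   0 ]
Nonzero rows / pivot columns: 3

rank(A) = 3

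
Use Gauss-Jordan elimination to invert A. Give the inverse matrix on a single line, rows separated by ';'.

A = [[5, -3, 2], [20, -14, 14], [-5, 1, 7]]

Gauss-Jordan on [A | I]:
R1 <- (1/5)*R1:  [    1  -3/5   2/5  |   1/5     0     0 ]
R2 <- R2 - (20)*R1:  [  0  -2   6  |  -4   1   0 ]
R3 <- R3 - (-5)*R1:  [  0  -2   9  |   1   0   1 ]
R2 <- (1/-2)*R2:  [    0     1    -3  |     2  -1/2     0 ]
R1 <- R1 - (-3/5)*R2:  [     1      0   -7/5  |    7/5  -3/10      0 ]
R3 <- R3 - (-2)*R2:  [  0   0   3  |   5  -1   1 ]
R3 <- (1/3)*R3:  [    0     0     1  |   5/3  -1/3   1/3 ]
R1 <- R1 - (-7/5)*R3:  [      1       0       0  |   56/15  -23/30    7/15 ]
R2 <- R2 - (-3)*R3:  [    0     1     0  |     7  -3/2     1 ]
Right block of [I | A^{-1}] is the inverse:
[ 56/15  -23/30  7/15 ]
[     7    -3/2     1 ]
[   5/3    -1/3   1/3 ]

inverse = [56/15 -23/30 7/15; 7 -3/2 1; 5/3 -1/3 1/3]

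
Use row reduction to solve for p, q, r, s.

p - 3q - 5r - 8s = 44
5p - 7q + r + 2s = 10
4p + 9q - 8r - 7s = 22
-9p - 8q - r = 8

Forward elimination on [A|b]:
R2 <- R2 - (5)*R1:  [    0     8    26    42  -210 ]
R3 <- R3 - (4)*R1:  [    0    21    12    25  -154 ]
R4 <- R4 - (-9)*R1:  [   0  -35  -46  -72  404 ]
R3 <- R3 - (21/8)*R2:  [      0       0  -225/4  -341/4  1589/4 ]
R4 <- R4 - (-35/8)*R2:  [       0        0    271/4    447/4  -2059/4 ]
R4 <- R4 - (-271/225)*R3:  [         0          0          0   2041/225  -8164/225 ]
Row echelon form:
[ 1  -3      -5        -8  |         44 ]
[ 0   8      26        42  |       -210 ]
[ 0   0  -225/4    -341/4  |     1589/4 ]
[ 0   0       0  2041/225  |  -8164/225 ]
Back-substitution:
s = (-8164/225) / (2041/225) = -4
r = (1589/4 - (-341/4)*(-4)) / (-225/4) = -1
q = (-210 - (26)*(-1) - (42)*(-4)) / 8 = -2
p = (44 - (-3)*(-2) - (-5)*(-1) - (-8)*(-4)) / 1 = 1

(1, -2, -1, -4)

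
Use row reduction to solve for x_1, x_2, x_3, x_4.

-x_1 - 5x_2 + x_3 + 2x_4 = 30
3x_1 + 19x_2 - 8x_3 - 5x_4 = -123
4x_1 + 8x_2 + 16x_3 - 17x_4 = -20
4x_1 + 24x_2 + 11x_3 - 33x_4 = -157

(-2, -3, 5, 4)

Forward elimination on [A|b]:
R2 <- R2 - (-3)*R1:  [   0    4   -5    1  -33 ]
R3 <- R3 - (-4)*R1:  [   0  -12   20   -9  100 ]
R4 <- R4 - (-4)*R1:  [   0    4   15  -25  -37 ]
R3 <- R3 - (-3)*R2:  [  0   0   5  -6   1 ]
R4 <- R4 - (1)*R2:  [   0    0   20  -26   -4 ]
R4 <- R4 - (4)*R3:  [  0   0   0  -2  -8 ]
Row echelon form:
[ -1  -5   1   2  |   30 ]
[  0   4  -5   1  |  -33 ]
[  0   0   5  -6  |    1 ]
[  0   0   0  -2  |   -8 ]
Back-substitution:
x_4 = (-8) / -2 = 4
x_3 = (1 - (-6)*(4)) / 5 = 5
x_2 = (-33 - (-5)*(5) - (1)*(4)) / 4 = -3
x_1 = (30 - (-5)*(-3) - (1)*(5) - (2)*(4)) / -1 = -2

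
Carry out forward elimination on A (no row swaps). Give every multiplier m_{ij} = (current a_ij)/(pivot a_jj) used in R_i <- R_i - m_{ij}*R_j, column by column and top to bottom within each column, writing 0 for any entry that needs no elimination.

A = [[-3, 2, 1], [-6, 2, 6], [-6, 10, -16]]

multipliers: 2, 2, -3

Forward elimination:
R2 <- R2 - (2)*R1:  [  0  -2   4 ]
R3 <- R3 - (2)*R1:  [   0    6  -18 ]
R3 <- R3 - (-3)*R2:  [  0   0  -6 ]
Multipliers (in order of application): m_{21} = 2, m_{31} = 2, m_{32} = -3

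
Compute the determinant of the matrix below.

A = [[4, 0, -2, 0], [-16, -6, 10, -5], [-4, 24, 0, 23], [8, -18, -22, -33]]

det(A) = 864

Forward elimination:
R2 <- R2 - (-4)*R1:  [  0  -6   2  -5 ]
R3 <- R3 - (-1)*R1:  [  0  24  -2  23 ]
R4 <- R4 - (2)*R1:  [   0  -18  -18  -33 ]
R3 <- R3 - (-4)*R2:  [ 0  0  6  3 ]
R4 <- R4 - (3)*R2:  [   0    0  -24  -18 ]
R4 <- R4 - (-4)*R3:  [  0   0   0  -6 ]
Upper-triangular form:
[ 4   0  -2   0 ]
[ 0  -6   2  -5 ]
[ 0   0   6   3 ]
[ 0   0   0  -6 ]
det(A) = (-1)^0 * (4) * (-6) * (6) * (-6) = 864  (0 row swaps -> sign +1)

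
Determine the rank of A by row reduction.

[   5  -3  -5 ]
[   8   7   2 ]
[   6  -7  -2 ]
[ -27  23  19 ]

Row reduction:
R2 <- R2 - (8/5)*R1:  [    0  59/5    10 ]
R3 <- R3 - (6/5)*R1:  [     0  -17/5      4 ]
R4 <- R4 - (-27/5)*R1:  [    0  34/5    -8 ]
R3 <- R3 - (-17/59)*R2:  [      0       0  406/59 ]
R4 <- R4 - (34/59)*R2:  [       0        0  -812/59 ]
R4 <- R4 - (-2)*R3:  [ 0  0  0 ]
Row echelon form:
[ 5    -3      -5 ]
[ 0  59/5      10 ]
[ 0     0  406/59 ]
[ 0     0       0 ]
Nonzero rows / pivot columns: 3

rank(A) = 3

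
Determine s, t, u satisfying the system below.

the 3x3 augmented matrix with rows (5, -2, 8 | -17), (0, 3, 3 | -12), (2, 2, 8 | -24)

Forward elimination on [A|b]:
R3 <- R3 - (2/5)*R1:  [     0   14/5   24/5  -86/5 ]
R3 <- R3 - (14/15)*R2:  [  0   0   2  -6 ]
Row echelon form:
[ 5  -2  8  |  -17 ]
[ 0   3  3  |  -12 ]
[ 0   0  2  |   -6 ]
Back-substitution:
u = (-6) / 2 = -3
t = (-12 - (3)*(-3)) / 3 = -1
s = (-17 - (-2)*(-1) - (8)*(-3)) / 5 = 1

(1, -1, -3)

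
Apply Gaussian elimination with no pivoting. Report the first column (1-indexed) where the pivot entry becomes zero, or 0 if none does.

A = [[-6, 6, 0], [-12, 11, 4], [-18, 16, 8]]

first zero-pivot column = 3

Naive forward elimination:
R2 <- R2 - (2)*R1:  [  0  -1   4 ]
R3 <- R3 - (3)*R1:  [  0  -2   8 ]
R3 <- R3 - (2)*R2:  [ 0  0  0 ]
Matrix at this point:
[ -6   6  0 ]
[  0  -1  4 ]
[  0   0  0 ]
Pivot entry (3,3) in the last row is zero and there are no rows below to swap with -> zero pivot in column 3 (A is singular).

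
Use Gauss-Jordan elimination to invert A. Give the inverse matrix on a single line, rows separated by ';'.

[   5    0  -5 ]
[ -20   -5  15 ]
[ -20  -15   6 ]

inverse = [-39/5 -3 1; 36/5 14/5 -1; -8 -3 1]

Gauss-Jordan on [A | I]:
R1 <- (1/5)*R1:  [   1    0   -1  |  1/5    0    0 ]
R2 <- R2 - (-20)*R1:  [  0  -5  -5  |   4   1   0 ]
R3 <- R3 - (-20)*R1:  [   0  -15  -14  |    4    0    1 ]
R2 <- (1/-5)*R2:  [    0     1     1  |  -4/5  -1/5     0 ]
R3 <- R3 - (-15)*R2:  [  0   0   1  |  -8  -3   1 ]
R1 <- R1 - (-1)*R3:  [     1      0      0  |  -39/5     -3      1 ]
R2 <- R2 - (1)*R3:  [    0     1     0  |  36/5  14/5    -1 ]
Right block of [I | A^{-1}] is the inverse:
[ -39/5    -3   1 ]
[  36/5  14/5  -1 ]
[    -8    -3   1 ]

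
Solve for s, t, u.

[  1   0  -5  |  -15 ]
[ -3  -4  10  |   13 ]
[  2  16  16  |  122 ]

(5, 3, 4)

Forward elimination on [A|b]:
R2 <- R2 - (-3)*R1:  [   0   -4   -5  -32 ]
R3 <- R3 - (2)*R1:  [   0   16   26  152 ]
R3 <- R3 - (-4)*R2:  [  0   0   6  24 ]
Row echelon form:
[ 1   0  -5  |  -15 ]
[ 0  -4  -5  |  -32 ]
[ 0   0   6  |   24 ]
Back-substitution:
u = (24) / 6 = 4
t = (-32 - (-5)*(4)) / -4 = 3
s = (-15 - (-5)*(4)) / 1 = 5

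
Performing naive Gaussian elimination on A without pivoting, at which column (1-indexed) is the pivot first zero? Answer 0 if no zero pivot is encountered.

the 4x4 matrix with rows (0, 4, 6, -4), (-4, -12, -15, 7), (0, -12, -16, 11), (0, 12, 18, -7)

first zero-pivot column = 1

Naive forward elimination:
Pivot entry (1,1) is zero but row 2 has -4 in column 1 -> naive elimination stops; a row interchange (e.g. R1 <-> R2) would be required here.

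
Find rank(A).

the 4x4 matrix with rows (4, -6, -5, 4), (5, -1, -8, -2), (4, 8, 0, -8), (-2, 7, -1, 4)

rank(A) = 4

Row reduction:
R2 <- R2 - (5/4)*R1:  [    0  13/2  -7/4    -7 ]
R3 <- R3 - (1)*R1:  [   0   14    5  -12 ]
R4 <- R4 - (-1/2)*R1:  [    0     4  -7/2     6 ]
R3 <- R3 - (28/13)*R2:  [      0       0  114/13   40/13 ]
R4 <- R4 - (8/13)*R2:  [      0       0  -63/26  134/13 ]
R4 <- R4 - (-21/76)*R3:  [      0       0       0  212/19 ]
Row echelon form:
[ 4    -6      -5       4 ]
[ 0  13/2    -7/4      -7 ]
[ 0     0  114/13   40/13 ]
[ 0     0       0  212/19 ]
Nonzero rows / pivot columns: 4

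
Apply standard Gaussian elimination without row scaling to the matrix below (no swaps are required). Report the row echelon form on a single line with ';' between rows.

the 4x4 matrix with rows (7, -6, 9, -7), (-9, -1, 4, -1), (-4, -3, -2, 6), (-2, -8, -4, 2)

Forward elimination:
R2 <- R2 - (-9/7)*R1:  [     0  -61/7  109/7    -10 ]
R3 <- R3 - (-4/7)*R1:  [     0  -45/7   22/7      2 ]
R4 <- R4 - (-2/7)*R1:  [     0  -68/7  -10/7      0 ]
R3 <- R3 - (45/61)*R2:  [       0        0  -509/61   572/61 ]
R4 <- R4 - (68/61)*R2:  [        0         0  -1146/61    680/61 ]
R4 <- R4 - (1146/509)*R3:  [         0          0          0  -5072/509 ]
Row echelon form:
[ 7     -6        9         -7 ]
[ 0  -61/7    109/7        -10 ]
[ 0      0  -509/61     572/61 ]
[ 0      0        0  -5072/509 ]

REF = [7 -6 9 -7; 0 -61/7 109/7 -10; 0 0 -509/61 572/61; 0 0 0 -5072/509]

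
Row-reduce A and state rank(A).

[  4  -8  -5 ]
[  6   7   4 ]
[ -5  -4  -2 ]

Row reduction:
R2 <- R2 - (3/2)*R1:  [    0    19  23/2 ]
R3 <- R3 - (-5/4)*R1:  [     0    -14  -33/4 ]
R3 <- R3 - (-14/19)*R2:  [     0      0  17/76 ]
Row echelon form:
[ 4  -8     -5 ]
[ 0  19   23/2 ]
[ 0   0  17/76 ]
Nonzero rows / pivot columns: 3

rank(A) = 3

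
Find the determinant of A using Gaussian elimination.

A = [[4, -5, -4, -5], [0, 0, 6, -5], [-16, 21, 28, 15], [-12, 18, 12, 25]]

det(A) = 120

Forward elimination:
R3 <- R3 - (-4)*R1:  [  0   1  12  -5 ]
R4 <- R4 - (-3)*R1:  [  0   3   0  10 ]
R2 <-> R3   (pivot in column 2 was zero)
[ 4  -5  -4  -5 ]
[ 0   1  12  -5 ]
[ 0   0   6  -5 ]
[ 0   3   0  10 ]
R4 <- R4 - (3)*R2:  [   0    0  -36   25 ]
R4 <- R4 - (-6)*R3:  [  0   0   0  -5 ]
Upper-triangular form:
[ 4  -5  -4  -5 ]
[ 0   1  12  -5 ]
[ 0   0   6  -5 ]
[ 0   0   0  -5 ]
det(A) = (-1)^1 * (4) * (1) * (6) * (-5) = 120  (1 row swap -> sign -1)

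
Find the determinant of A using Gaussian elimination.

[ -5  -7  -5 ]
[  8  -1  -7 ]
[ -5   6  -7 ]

Forward elimination:
R2 <- R2 - (-8/5)*R1:  [     0  -61/5    -15 ]
R3 <- R3 - (1)*R1:  [  0  13  -2 ]
R3 <- R3 - (-65/61)*R2:  [        0         0  -1097/61 ]
Upper-triangular form:
[ -5     -7        -5 ]
[  0  -61/5       -15 ]
[  0      0  -1097/61 ]
det(A) = (-1)^0 * (-5) * (-61/5) * (-1097/61) = -1097  (0 row swaps -> sign +1)

det(A) = -1097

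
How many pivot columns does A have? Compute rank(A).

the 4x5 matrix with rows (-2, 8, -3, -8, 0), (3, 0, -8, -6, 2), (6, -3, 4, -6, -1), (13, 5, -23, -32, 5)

rank(A) = 3

Row reduction:
R2 <- R2 - (-3/2)*R1:  [     0     12  -25/2    -18      2 ]
R3 <- R3 - (-3)*R1:  [   0   21   -5  -30   -1 ]
R4 <- R4 - (-13/2)*R1:  [     0     57  -85/2    -84      5 ]
R3 <- R3 - (7/4)*R2:  [     0      0  135/8    3/2   -9/2 ]
R4 <- R4 - (19/4)*R2:  [     0      0  135/8    3/2   -9/2 ]
R4 <- R4 - (1)*R3:  [ 0  0  0  0  0 ]
Row echelon form:
[ -2   8     -3   -8     0 ]
[  0  12  -25/2  -18     2 ]
[  0   0  135/8  3/2  -9/2 ]
[  0   0      0    0     0 ]
Nonzero rows / pivot columns: 3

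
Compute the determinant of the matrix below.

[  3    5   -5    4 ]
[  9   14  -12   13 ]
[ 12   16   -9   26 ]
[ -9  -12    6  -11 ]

Forward elimination:
R2 <- R2 - (3)*R1:  [  0  -1   3   1 ]
R3 <- R3 - (4)*R1:  [  0  -4  11  10 ]
R4 <- R4 - (-3)*R1:  [  0   3  -9   1 ]
R3 <- R3 - (4)*R2:  [  0   0  -1   6 ]
R4 <- R4 - (-3)*R2:  [ 0  0  0  4 ]
Upper-triangular form:
[ 3   5  -5  4 ]
[ 0  -1   3  1 ]
[ 0   0  -1  6 ]
[ 0   0   0  4 ]
det(A) = (-1)^0 * (3) * (-1) * (-1) * (4) = 12  (0 row swaps -> sign +1)

det(A) = 12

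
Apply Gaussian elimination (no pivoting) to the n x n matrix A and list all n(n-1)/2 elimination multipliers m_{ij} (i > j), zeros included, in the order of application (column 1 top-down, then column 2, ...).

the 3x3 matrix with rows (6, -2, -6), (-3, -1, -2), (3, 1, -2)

Forward elimination:
R2 <- R2 - (-1/2)*R1:  [  0  -2  -5 ]
R3 <- R3 - (1/2)*R1:  [ 0  2  1 ]
R3 <- R3 - (-1)*R2:  [  0   0  -4 ]
Multipliers (in order of application): m_{21} = -1/2, m_{31} = 1/2, m_{32} = -1

multipliers: -1/2, 1/2, -1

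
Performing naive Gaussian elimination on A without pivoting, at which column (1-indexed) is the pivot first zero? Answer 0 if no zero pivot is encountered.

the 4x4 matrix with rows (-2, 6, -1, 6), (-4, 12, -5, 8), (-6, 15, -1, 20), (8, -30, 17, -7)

Naive forward elimination:
R2 <- R2 - (2)*R1:  [  0   0  -3  -4 ]
R3 <- R3 - (3)*R1:  [  0  -3   2   2 ]
R4 <- R4 - (-4)*R1:  [  0  -6  13  17 ]
Matrix at this point:
[ -2   6  -1   6 ]
[  0   0  -3  -4 ]
[  0  -3   2   2 ]
[  0  -6  13  17 ]
Pivot entry (2,2) is zero but row 3 has -3 in column 2 -> naive elimination stops; a row interchange (e.g. R2 <-> R3) would be required here.

first zero-pivot column = 2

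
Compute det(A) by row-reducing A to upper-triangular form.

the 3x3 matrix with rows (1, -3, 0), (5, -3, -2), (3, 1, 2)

Forward elimination:
R2 <- R2 - (5)*R1:  [  0  12  -2 ]
R3 <- R3 - (3)*R1:  [  0  10   2 ]
R3 <- R3 - (5/6)*R2:  [    0     0  11/3 ]
Upper-triangular form:
[ 1  -3     0 ]
[ 0  12    -2 ]
[ 0   0  11/3 ]
det(A) = (-1)^0 * (1) * (12) * (11/3) = 44  (0 row swaps -> sign +1)

det(A) = 44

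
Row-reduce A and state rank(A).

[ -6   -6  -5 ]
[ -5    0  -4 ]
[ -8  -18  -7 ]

rank(A) = 2

Row reduction:
R2 <- R2 - (5/6)*R1:  [   0    5  1/6 ]
R3 <- R3 - (4/3)*R1:  [    0   -10  -1/3 ]
R3 <- R3 - (-2)*R2:  [ 0  0  0 ]
Row echelon form:
[ -6  -6   -5 ]
[  0   5  1/6 ]
[  0   0    0 ]
Nonzero rows / pivot columns: 2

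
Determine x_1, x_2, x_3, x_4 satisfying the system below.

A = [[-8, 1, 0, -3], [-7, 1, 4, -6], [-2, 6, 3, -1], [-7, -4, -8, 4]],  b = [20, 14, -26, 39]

(-1, -3, -5, -5)

Forward elimination on [A|b]:
R2 <- R2 - (7/8)*R1:  [     0    1/8      4  -27/8   -7/2 ]
R3 <- R3 - (1/4)*R1:  [    0  23/4     3  -1/4   -31 ]
R4 <- R4 - (7/8)*R1:  [     0  -39/8     -8   53/8   43/2 ]
R3 <- R3 - (46)*R2:  [    0     0  -181   155   130 ]
R4 <- R4 - (-39)*R2:  [    0     0   148  -125  -115 ]
R4 <- R4 - (-148/181)*R3:  [         0          0          0    315/181  -1575/181 ]
Row echelon form:
[ -8    1     0       -3  |         20 ]
[  0  1/8     4    -27/8  |       -7/2 ]
[  0    0  -181      155  |        130 ]
[  0    0     0  315/181  |  -1575/181 ]
Back-substitution:
x_4 = (-1575/181) / (315/181) = -5
x_3 = (130 - (155)*(-5)) / -181 = -5
x_2 = (-7/2 - (4)*(-5) - (-27/8)*(-5)) / (1/8) = -3
x_1 = (20 - (1)*(-3) - (-3)*(-5)) / -8 = -1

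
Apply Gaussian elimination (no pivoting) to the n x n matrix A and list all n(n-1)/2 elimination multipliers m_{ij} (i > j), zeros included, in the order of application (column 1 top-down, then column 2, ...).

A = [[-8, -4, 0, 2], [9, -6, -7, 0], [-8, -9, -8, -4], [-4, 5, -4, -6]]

Forward elimination:
R2 <- R2 - (-9/8)*R1:  [     0  -21/2     -7    9/4 ]
R3 <- R3 - (1)*R1:  [  0  -5  -8  -6 ]
R4 <- R4 - (1/2)*R1:  [  0   7  -4  -7 ]
R3 <- R3 - (10/21)*R2:  [      0       0   -14/3  -99/14 ]
R4 <- R4 - (-2/3)*R2:  [     0      0  -26/3  -11/2 ]
R4 <- R4 - (13/7)*R3:  [      0       0       0  374/49 ]
Multipliers (in order of application): m_{21} = -9/8, m_{31} = 1, m_{41} = 1/2, m_{32} = 10/21, m_{42} = -2/3, m_{43} = 13/7

multipliers: -9/8, 1, 1/2, 10/21, -2/3, 13/7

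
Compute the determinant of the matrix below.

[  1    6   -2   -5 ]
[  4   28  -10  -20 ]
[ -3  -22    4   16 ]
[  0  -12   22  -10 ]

Forward elimination:
R2 <- R2 - (4)*R1:  [  0   4  -2   0 ]
R3 <- R3 - (-3)*R1:  [  0  -4  -2   1 ]
R3 <- R3 - (-1)*R2:  [  0   0  -4   1 ]
R4 <- R4 - (-3)*R2:  [   0    0   16  -10 ]
R4 <- R4 - (-4)*R3:  [  0   0   0  -6 ]
Upper-triangular form:
[ 1  6  -2  -5 ]
[ 0  4  -2   0 ]
[ 0  0  -4   1 ]
[ 0  0   0  -6 ]
det(A) = (-1)^0 * (1) * (4) * (-4) * (-6) = 96  (0 row swaps -> sign +1)

det(A) = 96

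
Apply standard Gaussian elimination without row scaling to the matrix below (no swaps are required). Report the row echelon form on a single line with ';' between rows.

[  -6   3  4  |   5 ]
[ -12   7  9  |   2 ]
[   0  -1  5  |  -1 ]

Forward elimination:
R2 <- R2 - (2)*R1:  [  0   1   1  -8 ]
R3 <- R3 - (-1)*R2:  [  0   0   6  -9 ]
Row echelon form:
[ -6  3  4  |   5 ]
[  0  1  1  |  -8 ]
[  0  0  6  |  -9 ]

REF = [-6 3 4 5; 0 1 1 -8; 0 0 6 -9]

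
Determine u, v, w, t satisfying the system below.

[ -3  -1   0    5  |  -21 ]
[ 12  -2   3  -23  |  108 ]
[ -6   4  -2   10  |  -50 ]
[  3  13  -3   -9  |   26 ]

(-1, -1, 1, -5)

Forward elimination on [A|b]:
R2 <- R2 - (-4)*R1:  [  0  -6   3  -3  24 ]
R3 <- R3 - (2)*R1:  [  0   6  -2   0  -8 ]
R4 <- R4 - (-1)*R1:  [  0  12  -3  -4   5 ]
R3 <- R3 - (-1)*R2:  [  0   0   1  -3  16 ]
R4 <- R4 - (-2)*R2:  [   0    0    3  -10   53 ]
R4 <- R4 - (3)*R3:  [  0   0   0  -1   5 ]
Row echelon form:
[ -3  -1  0   5  |  -21 ]
[  0  -6  3  -3  |   24 ]
[  0   0  1  -3  |   16 ]
[  0   0  0  -1  |    5 ]
Back-substitution:
t = (5) / -1 = -5
w = (16 - (-3)*(-5)) / 1 = 1
v = (24 - (3)*(1) - (-3)*(-5)) / -6 = -1
u = (-21 - (-1)*(-1) - (5)*(-5)) / -3 = -1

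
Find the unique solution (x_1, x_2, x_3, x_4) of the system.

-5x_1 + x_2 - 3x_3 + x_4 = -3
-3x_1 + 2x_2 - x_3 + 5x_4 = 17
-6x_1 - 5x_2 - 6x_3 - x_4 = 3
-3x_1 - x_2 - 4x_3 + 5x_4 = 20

Forward elimination on [A|b]:
R2 <- R2 - (3/5)*R1:  [    0   7/5   4/5  22/5  94/5 ]
R3 <- R3 - (6/5)*R1:  [     0  -31/5  -12/5  -11/5   33/5 ]
R4 <- R4 - (3/5)*R1:  [     0   -8/5  -11/5   22/5  109/5 ]
R3 <- R3 - (-31/7)*R2:  [     0      0    8/7  121/7  629/7 ]
R4 <- R4 - (-8/7)*R2:  [     0      0   -9/7   66/7  303/7 ]
R4 <- R4 - (-9/8)*R3:  [      0       0       0   231/8  1155/8 ]
Row echelon form:
[ -5    1   -3      1  |      -3 ]
[  0  7/5  4/5   22/5  |    94/5 ]
[  0    0  8/7  121/7  |   629/7 ]
[  0    0    0  231/8  |  1155/8 ]
Back-substitution:
x_4 = (1155/8) / (231/8) = 5
x_3 = (629/7 - (121/7)*(5)) / (8/7) = 3
x_2 = (94/5 - (4/5)*(3) - (22/5)*(5)) / (7/5) = -4
x_1 = (-3 - (1)*(-4) - (-3)*(3) - (1)*(5)) / -5 = -1

(-1, -4, 3, 5)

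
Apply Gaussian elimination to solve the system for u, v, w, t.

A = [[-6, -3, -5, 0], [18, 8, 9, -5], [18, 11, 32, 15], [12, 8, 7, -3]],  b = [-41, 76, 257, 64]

(2, 3, 4, 4)

Forward elimination on [A|b]:
R2 <- R2 - (-3)*R1:  [   0   -1   -6   -5  -47 ]
R3 <- R3 - (-3)*R1:  [   0    2   17   15  134 ]
R4 <- R4 - (-2)*R1:  [   0    2   -3   -3  -18 ]
R3 <- R3 - (-2)*R2:  [  0   0   5   5  40 ]
R4 <- R4 - (-2)*R2:  [    0     0   -15   -13  -112 ]
R4 <- R4 - (-3)*R3:  [ 0  0  0  2  8 ]
Row echelon form:
[ -6  -3  -5   0  |  -41 ]
[  0  -1  -6  -5  |  -47 ]
[  0   0   5   5  |   40 ]
[  0   0   0   2  |    8 ]
Back-substitution:
t = (8) / 2 = 4
w = (40 - (5)*(4)) / 5 = 4
v = (-47 - (-6)*(4) - (-5)*(4)) / -1 = 3
u = (-41 - (-3)*(3) - (-5)*(4)) / -6 = 2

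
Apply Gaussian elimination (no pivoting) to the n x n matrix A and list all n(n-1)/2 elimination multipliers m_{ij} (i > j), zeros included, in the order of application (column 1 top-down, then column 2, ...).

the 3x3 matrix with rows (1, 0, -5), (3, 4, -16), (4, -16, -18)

multipliers: 3, 4, -4

Forward elimination:
R2 <- R2 - (3)*R1:  [  0   4  -1 ]
R3 <- R3 - (4)*R1:  [   0  -16    2 ]
R3 <- R3 - (-4)*R2:  [  0   0  -2 ]
Multipliers (in order of application): m_{21} = 3, m_{31} = 4, m_{32} = -4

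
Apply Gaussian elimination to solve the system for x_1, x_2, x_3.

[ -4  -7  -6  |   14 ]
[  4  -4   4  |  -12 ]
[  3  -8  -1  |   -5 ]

(-2, 0, -1)

Forward elimination on [A|b]:
R2 <- R2 - (-1)*R1:  [   0  -11   -2    2 ]
R3 <- R3 - (-3/4)*R1:  [     0  -53/4  -11/2   11/2 ]
R3 <- R3 - (53/44)*R2:  [      0       0  -34/11   34/11 ]
Row echelon form:
[ -4   -7      -6  |     14 ]
[  0  -11      -2  |      2 ]
[  0    0  -34/11  |  34/11 ]
Back-substitution:
x_3 = (34/11) / (-34/11) = -1
x_2 = (2 - (-2)*(-1)) / -11 = 0
x_1 = (14 - (-7)*(0) - (-6)*(-1)) / -4 = -2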